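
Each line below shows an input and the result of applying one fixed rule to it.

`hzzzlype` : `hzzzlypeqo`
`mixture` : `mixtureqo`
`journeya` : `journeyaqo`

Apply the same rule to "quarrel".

The transformation: append "qo".
Applying that to "quarrel" gives "quarrelqo".

quarrelqo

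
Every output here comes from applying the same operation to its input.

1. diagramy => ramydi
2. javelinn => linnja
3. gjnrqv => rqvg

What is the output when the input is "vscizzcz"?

The transformation: swap the front and back halves of the string, then delete the last 2 characters.
On "vscizzcz": the first step gives "zzczvsci", and the second then gives "zzczvs".

zzczvs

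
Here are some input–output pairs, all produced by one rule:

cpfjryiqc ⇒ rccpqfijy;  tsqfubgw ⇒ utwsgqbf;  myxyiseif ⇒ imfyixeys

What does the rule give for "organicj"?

nojrcgia

The pattern: take characters alternately from the front and the back (1st, last, 2nd, 2nd-last, ...), then move the last character to the front.
"organicj" → "ojrcgian" → "nojrcgia".
(Check on "cpfjryiqc": → "ccpqfijyr" → "rccpqfijy" ✓)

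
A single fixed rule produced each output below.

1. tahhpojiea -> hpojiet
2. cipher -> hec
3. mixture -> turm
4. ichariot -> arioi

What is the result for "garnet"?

Rule — swap the first and last characters, then delete the first 3 characters.
On "garnet": the first step gives "tarneg", and the second then gives "neg".

neg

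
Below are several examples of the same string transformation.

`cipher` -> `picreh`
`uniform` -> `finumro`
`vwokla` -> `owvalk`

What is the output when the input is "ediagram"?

gaidemar

What's happening: move the last 3 characters to the front (rotate right by 3), then reverse the string.
On "ediagram": the first step gives "ramediag", and the second then gives "gaidemar".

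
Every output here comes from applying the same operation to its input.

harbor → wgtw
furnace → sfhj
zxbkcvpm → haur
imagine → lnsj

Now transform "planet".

Each output is the input with this applied: shift every letter 5 places forward in the alphabet (wrapping around), then keep only the last 4 characters.
Starting from "planet": after the first operation, "uqfsjy"; after the second, "fsjy".

fsjy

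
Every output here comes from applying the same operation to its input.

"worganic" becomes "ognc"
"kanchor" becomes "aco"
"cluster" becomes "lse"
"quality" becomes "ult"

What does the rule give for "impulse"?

The rule is to keep every other character starting from the second (positions 2nd, 4th, 6th, ...).
"impulse" → "mus".

mus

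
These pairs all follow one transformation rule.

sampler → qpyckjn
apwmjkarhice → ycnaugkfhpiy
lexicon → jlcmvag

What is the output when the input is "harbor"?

fpympz

What's happening: shift every letter 2 places backward in the alphabet (wrapping around), then take characters alternately from the front and the back (1st, last, 2nd, 2nd-last, ...).
Doing the same to "harbor": "fpympz".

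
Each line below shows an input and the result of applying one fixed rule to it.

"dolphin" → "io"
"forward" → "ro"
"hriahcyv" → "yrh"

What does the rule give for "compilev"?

What's happening: move the last 3 characters to the front (rotate right by 3), then keep one character in every 3, starting at position 2 (positions 2nd, 5th, 8th, ...).
"compilev" → "levcompi" → "eoi".
(Check on "dolphin": → "hindolp" → "io" ✓)

eoi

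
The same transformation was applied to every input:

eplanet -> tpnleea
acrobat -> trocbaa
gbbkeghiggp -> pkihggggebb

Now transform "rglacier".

rrligeca

The rule is to sort the characters into reverse alphabetical order.
"rglacier" → "rrligeca".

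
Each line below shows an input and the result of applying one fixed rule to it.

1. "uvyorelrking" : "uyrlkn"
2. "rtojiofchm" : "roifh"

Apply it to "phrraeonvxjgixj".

The transformation: keep every other character starting from the first (positions 1st, 3rd, 5th, ...).
"phrraeonvxjgixj" → "praovjij".

praovjij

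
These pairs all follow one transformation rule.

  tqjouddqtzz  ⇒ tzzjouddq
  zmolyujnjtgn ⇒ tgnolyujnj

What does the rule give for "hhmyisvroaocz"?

Rule — delete the first 2 characters, then move the last 3 characters to the front (rotate right by 3).
Working it through for "hhmyisvroaocz": intermediate "myisvroaocz", final "oczmyisvroa".

oczmyisvroa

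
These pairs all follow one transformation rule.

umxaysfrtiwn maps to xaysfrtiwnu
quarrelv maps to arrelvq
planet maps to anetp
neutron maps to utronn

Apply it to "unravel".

The rule is to move the first 2 characters to the end (rotate left by 2), then delete the last character.
On "unravel": the first step gives "ravelun", and the second then gives "ravelu".
(Check on "quarrelv": → "arrelvqu" → "arrelvq" ✓)

ravelu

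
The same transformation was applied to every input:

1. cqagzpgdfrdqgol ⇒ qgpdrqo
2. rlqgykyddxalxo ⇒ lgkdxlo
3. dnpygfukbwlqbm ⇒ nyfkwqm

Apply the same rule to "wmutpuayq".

mtuy

In each case the input is transformed by: keep every other character starting from the second (positions 2nd, 4th, 6th, ...).
For "wmutpuayq" the result is "mtuy".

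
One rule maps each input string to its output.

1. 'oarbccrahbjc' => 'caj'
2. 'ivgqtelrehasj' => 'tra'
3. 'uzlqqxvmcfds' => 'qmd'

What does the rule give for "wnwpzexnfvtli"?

znt

The transformation: delete the first 3 characters, then keep one character in every 3, starting at position 2 (positions 2nd, 5th, 8th, ...).
Starting from "wnwpzexnfvtli": after the first operation, "pzexnfvtli"; after the second, "znt".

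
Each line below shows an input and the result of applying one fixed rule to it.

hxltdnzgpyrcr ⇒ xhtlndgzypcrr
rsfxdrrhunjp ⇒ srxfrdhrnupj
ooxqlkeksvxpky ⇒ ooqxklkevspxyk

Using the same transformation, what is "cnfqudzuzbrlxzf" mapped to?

The rule is to swap each adjacent pair of characters (1↔2, 3↔4, ...).
So "cnfqudzuzbrlxzf" becomes "ncqfduuzbzlrzxf".

ncqfduuzbzlrzxf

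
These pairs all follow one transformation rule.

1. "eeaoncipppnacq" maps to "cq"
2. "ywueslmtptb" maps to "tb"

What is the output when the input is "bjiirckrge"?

Rule — keep only the last 2 characters.
Applying that to "bjiirckrge" gives "ge".

ge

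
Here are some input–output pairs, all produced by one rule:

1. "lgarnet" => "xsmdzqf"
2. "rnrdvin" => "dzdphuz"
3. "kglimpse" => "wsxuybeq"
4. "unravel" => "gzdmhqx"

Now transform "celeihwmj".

oqxqutiyv

The transformation: shift every letter 12 places forward in the alphabet (wrapping around).
So "celeihwmj" becomes "oqxqutiyv".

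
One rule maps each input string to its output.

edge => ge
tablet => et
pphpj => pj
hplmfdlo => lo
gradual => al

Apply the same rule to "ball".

ll

Looking at the pairs, the operation is to keep only the last 2 characters.
Doing the same to "ball": "ll".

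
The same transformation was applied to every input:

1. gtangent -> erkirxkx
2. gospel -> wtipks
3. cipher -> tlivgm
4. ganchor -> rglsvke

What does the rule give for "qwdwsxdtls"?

hawbhxpwua

In each case the input is transformed by: shift every letter 4 places forward in the alphabet (wrapping around), then move the first 2 characters to the end (rotate left by 2).
Working it through for "qwdwsxdtls": intermediate "uahawbhxpw", final "hawbhxpwua".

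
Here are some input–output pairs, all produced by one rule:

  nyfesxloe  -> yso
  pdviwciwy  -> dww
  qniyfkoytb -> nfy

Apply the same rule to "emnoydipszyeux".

In each case the input is transformed by: keep one character in every 3, starting at position 2 (positions 2nd, 5th, 8th, ...).
So "emnoydipszyeux" becomes "mypyx".

mypyx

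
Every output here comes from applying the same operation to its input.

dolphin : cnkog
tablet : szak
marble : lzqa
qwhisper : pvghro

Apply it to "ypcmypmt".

Each output is the input with this applied: delete the last 2 characters, then shift every letter 1 place backward in the alphabet (wrapping around).
"ypcmypmt" → "ypcmyp" → "xoblxo".
(Check on "tablet": → "tabl" → "szak" ✓)

xoblxo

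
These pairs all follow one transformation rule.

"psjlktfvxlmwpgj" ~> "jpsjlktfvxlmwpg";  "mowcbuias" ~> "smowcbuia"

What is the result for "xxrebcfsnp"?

pxxrebcfsn

The transformation: move the last character to the front.
So "xxrebcfsnp" becomes "pxxrebcfsn".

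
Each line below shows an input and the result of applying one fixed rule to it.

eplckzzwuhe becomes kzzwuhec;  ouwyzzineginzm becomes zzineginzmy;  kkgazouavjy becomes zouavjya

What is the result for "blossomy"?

somys

The rule is to delete the first 3 characters, then move the first character to the end.
Applying both steps to "blossomy": "ssomy", then "somys".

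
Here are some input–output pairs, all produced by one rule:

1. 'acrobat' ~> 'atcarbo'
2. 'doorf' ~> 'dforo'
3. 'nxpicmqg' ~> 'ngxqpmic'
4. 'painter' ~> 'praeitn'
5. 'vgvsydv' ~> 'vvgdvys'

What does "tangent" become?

The transformation: take characters alternately from the front and the back (1st, last, 2nd, 2nd-last, ...).
Doing the same to "tangent": "ttanneg".

ttanneg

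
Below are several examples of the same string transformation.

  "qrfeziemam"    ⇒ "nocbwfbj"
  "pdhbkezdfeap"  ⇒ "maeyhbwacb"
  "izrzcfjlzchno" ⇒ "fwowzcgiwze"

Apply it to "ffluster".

ccirpq

The rule is to delete the last 2 characters, then shift every letter 3 places backward in the alphabet (wrapping around).
Applying both steps to "ffluster": "fflust", then "ccirpq".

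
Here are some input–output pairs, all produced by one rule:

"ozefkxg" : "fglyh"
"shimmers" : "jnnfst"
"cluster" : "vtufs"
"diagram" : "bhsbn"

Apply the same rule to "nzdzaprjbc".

eabqskcd

The transformation: delete the first 2 characters, then shift every letter 1 place forward in the alphabet (wrapping around).
Starting from "nzdzaprjbc": after the first operation, "dzaprjbc"; after the second, "eabqskcd".
(Check on "cluster": → "uster" → "vtufs" ✓)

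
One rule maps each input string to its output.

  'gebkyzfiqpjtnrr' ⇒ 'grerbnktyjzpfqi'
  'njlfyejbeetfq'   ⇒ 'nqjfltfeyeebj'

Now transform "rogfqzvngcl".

rlocggfnqvz

Rule — take characters alternately from the front and the back (1st, last, 2nd, 2nd-last, ...).
Doing the same to "rogfqzvngcl": "rlocggfnqvz".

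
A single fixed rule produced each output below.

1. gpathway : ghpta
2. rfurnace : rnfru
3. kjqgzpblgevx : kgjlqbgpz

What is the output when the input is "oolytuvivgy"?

oiovluyt

The pattern: delete the last 3 characters, then take characters alternately from the front and the back (1st, last, 2nd, 2nd-last, ...).
So "oolytuvivgy" becomes "oiovluyt".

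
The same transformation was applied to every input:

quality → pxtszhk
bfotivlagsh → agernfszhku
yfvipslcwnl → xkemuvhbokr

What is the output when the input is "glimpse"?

Rule — take characters alternately from the front and the back (1st, last, 2nd, 2nd-last, ...), then shift every letter 1 place backward in the alphabet (wrapping around).
"glimpse" → "gelsipm" → "fdkrhol".

fdkrhol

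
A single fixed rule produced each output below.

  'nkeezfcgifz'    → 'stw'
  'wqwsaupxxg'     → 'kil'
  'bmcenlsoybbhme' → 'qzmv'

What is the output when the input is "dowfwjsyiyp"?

kxw

Looking at the pairs, the operation is to shift every letter 12 places backward in the alphabet (wrapping around), then keep one character in every 3, starting at position 3 (positions 3rd, 6th, 9th, ...).
"dowfwjsyiyp" → "rcktkxgmwmd" → "kxw".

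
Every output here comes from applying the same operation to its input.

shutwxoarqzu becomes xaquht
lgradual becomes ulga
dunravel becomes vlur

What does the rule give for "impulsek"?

The pattern: keep every other character starting from the second (positions 2nd, 4th, 6th, ...), then move the first 2 characters to the end (rotate left by 2).
On "impulsek" that produces "skmu".
(Check on "lgradual": → "gaul" → "ulga" ✓)

skmu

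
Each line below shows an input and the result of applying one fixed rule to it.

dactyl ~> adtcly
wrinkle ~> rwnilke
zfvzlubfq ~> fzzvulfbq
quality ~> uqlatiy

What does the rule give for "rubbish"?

Rule — swap each adjacent pair of characters (1↔2, 3↔4, ...).
For "rubbish" the result is "urbbsih".

urbbsih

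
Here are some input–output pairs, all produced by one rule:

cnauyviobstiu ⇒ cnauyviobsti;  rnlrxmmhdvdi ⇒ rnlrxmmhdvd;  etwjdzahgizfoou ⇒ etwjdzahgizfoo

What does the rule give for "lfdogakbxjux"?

Looking at the pairs, the operation is to delete the last character.
For "lfdogakbxjux" the result is "lfdogakbxju".

lfdogakbxju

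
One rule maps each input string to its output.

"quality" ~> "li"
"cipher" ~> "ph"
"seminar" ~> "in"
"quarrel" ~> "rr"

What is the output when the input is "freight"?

Rule — move the last 2 characters to the front (rotate right by 2), then keep only the last 2 characters.
Applying both steps to "freight": "htfreig", then "ig".

ig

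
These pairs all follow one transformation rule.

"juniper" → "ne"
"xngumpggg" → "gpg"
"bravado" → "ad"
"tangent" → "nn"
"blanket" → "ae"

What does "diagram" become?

What's happening: keep one character in every 3, starting at position 3 (positions 3rd, 6th, 9th, ...).
For "diagram" the result is "aa".

aa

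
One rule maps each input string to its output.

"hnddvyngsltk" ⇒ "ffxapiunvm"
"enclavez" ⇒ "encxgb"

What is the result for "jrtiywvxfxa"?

vkayxzhzc

In each case the input is transformed by: shift every letter 2 places forward in the alphabet (wrapping around), then delete the first 2 characters.
So "jrtiywvxfxa" becomes "vkayxzhzc".
(Check on "hnddvyngsltk": → "jpffxapiunvm" → "ffxapiunvm" ✓)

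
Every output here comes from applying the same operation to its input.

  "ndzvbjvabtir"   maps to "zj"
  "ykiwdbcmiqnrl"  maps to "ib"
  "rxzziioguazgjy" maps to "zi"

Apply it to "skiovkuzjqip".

The rule is to keep one character in every 3, starting at position 3 (positions 3rd, 6th, 9th, ...), then delete the last 2 characters.
For "skiovkuzjqip", step one produces "ikjp"; step two turns that into "ik".
(Check on "ykiwdbcmiqnrl": → "ibir" → "ib" ✓)

ik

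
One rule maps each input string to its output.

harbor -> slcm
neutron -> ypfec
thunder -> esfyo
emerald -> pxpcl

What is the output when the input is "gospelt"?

In each case the input is transformed by: shift every letter 11 places forward in the alphabet (wrapping around), then delete the last 2 characters.
Applying both steps to "gospelt": "rzdapwe", then "rzdap".

rzdap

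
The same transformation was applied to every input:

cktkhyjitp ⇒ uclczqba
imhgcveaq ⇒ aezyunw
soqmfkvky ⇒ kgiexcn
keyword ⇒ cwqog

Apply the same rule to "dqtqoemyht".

What's happening: shift every letter 8 places backward in the alphabet (wrapping around), then delete the last 2 characters.
On "dqtqoemyht": the first step gives "viligweqzl", and the second then gives "viligweq".

viligweq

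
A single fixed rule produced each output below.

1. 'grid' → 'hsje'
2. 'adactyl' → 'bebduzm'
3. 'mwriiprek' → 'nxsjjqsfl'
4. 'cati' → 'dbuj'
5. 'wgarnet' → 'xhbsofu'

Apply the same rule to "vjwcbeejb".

The pattern: shift every letter 1 place forward in the alphabet (wrapping around).
On "vjwcbeejb" that produces "wkxdcffkc".

wkxdcffkc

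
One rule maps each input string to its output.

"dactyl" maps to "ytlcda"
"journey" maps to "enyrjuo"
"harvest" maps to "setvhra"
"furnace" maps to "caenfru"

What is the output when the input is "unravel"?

Rule — move the last 2 characters to the front (rotate right by 2), then take characters alternately from the front and the back (1st, last, 2nd, 2nd-last, ...).
Starting from "unravel": after the first operation, "elunrav"; after the second, "evlaurn".

evlaurn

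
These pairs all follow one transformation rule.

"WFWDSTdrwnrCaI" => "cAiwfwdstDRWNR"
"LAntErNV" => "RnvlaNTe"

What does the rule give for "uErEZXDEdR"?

Each output is the input with this applied: flip the case of every letter, then move the last 3 characters to the front (rotate right by 3).
"uErEZXDEdR" → "UeRezxdeDr" → "eDrUeRezxd".

eDrUeRezxd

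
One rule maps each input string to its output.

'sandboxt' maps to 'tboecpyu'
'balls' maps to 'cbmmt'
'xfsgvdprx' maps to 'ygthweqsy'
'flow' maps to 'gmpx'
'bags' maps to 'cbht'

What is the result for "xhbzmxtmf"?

The rule is to shift every letter 1 place forward in the alphabet (wrapping around).
Applying that to "xhbzmxtmf" gives "yicanyung".

yicanyung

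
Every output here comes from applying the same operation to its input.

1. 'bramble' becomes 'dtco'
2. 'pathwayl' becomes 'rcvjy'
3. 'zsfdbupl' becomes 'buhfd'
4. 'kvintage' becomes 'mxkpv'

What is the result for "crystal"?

etau

What's happening: shift every letter 2 places forward in the alphabet (wrapping around), then delete the last 3 characters.
"crystal" → "etau".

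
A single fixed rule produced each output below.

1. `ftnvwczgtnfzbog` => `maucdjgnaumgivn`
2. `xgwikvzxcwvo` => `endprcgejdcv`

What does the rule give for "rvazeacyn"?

Rule — shift every letter 7 places forward in the alphabet (wrapping around).
So "rvazeacyn" becomes "ychglhjfu".

ychglhjfu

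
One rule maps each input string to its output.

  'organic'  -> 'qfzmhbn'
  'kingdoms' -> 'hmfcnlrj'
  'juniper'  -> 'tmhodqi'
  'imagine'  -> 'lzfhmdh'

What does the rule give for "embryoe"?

The rule is to shift every letter 1 place backward in the alphabet (wrapping around), then move the first character to the end.
On "embryoe": the first step gives "dlaqxnd", and the second then gives "laqxndd".

laqxndd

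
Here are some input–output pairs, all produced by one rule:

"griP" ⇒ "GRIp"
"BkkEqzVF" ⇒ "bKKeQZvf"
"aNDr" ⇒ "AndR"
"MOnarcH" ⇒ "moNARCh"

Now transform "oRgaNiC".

OrGAnIc

In each case the input is transformed by: flip the case of every letter.
On "oRgaNiC" that produces "OrGAnIc".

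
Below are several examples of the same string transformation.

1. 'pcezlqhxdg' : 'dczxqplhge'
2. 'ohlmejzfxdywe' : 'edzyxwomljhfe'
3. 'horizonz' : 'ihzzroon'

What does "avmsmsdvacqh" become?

The pattern: sort the characters into reverse alphabetical order, then move the last 2 characters to the front (rotate right by 2).
"avmsmsdvacqh" → "aavvssqmmhdc".

aavvssqmmhdc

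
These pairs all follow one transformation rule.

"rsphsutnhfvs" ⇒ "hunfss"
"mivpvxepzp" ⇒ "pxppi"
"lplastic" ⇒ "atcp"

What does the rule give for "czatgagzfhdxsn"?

tazhxnz

In each case the input is transformed by: move the first 3 characters to the end (rotate left by 3), then keep every other character starting from the first (positions 1st, 3rd, 5th, ...).
Applying both steps to "czatgagzfhdxsn": "tgagzfhdxsncza", then "tazhxnz".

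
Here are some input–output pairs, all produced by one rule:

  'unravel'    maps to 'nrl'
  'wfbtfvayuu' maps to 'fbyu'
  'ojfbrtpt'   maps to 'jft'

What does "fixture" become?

Rule — swap each adjacent pair of characters (1↔2, 3↔4, ...), then keep one character in every 3, starting at position 1 (positions 1st, 4th, 7th, ...).
"fixture" → "iftxrue" → "ixe".

ixe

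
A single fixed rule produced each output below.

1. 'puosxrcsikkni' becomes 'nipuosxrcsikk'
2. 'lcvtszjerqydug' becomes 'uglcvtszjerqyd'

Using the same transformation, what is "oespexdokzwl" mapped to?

wloespexdokz

What's happening: move the last 2 characters to the front (rotate right by 2).
On "oespexdokzwl" that produces "wloespexdokz".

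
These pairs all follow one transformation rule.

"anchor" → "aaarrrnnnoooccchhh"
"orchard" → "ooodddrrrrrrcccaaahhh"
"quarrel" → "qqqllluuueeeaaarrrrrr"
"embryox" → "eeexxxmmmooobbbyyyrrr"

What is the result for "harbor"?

hhhrrraaaooorrrbbb

Rule — take characters alternately from the front and the back (1st, last, 2nd, 2nd-last, ...), then repeat every character 3 times.
On "harbor": the first step gives "hraorb", and the second then gives "hhhrrraaaooorrrbbb".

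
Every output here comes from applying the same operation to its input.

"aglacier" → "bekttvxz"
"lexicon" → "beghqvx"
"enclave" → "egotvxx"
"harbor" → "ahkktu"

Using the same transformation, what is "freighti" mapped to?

abbkmxyz

Rule — shift every letter 7 places backward in the alphabet (wrapping around), then sort the characters into alphabetical order.
Working it through for "freighti": intermediate "ykxbzamb", final "abbkmxyz".
(Check on "lexicon": → "exqbvhg" → "beghqvx" ✓)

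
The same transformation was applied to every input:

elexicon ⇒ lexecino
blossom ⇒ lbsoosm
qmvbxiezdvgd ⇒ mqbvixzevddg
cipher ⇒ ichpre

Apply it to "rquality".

qrauilyt

Looking at the pairs, the operation is to swap each adjacent pair of characters (1↔2, 3↔4, ...).
On "rquality" that produces "qrauilyt".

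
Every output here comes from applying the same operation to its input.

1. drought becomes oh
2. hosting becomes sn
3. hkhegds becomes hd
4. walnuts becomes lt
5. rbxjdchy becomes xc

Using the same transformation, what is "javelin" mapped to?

vi

The pattern: keep one character in every 3, starting at position 3 (positions 3rd, 6th, 9th, ...).
"javelin" → "vi".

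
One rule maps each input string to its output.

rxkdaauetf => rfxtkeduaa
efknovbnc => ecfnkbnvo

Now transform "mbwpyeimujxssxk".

mkbxwspsyxejium

The rule is to take characters alternately from the front and the back (1st, last, 2nd, 2nd-last, ...).
Applying that to "mbwpyeimujxssxk" gives "mkbxwspsyxejium".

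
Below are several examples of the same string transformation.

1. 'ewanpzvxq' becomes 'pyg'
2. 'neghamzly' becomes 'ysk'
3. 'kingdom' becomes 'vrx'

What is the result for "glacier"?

What's happening: shift every letter 11 places forward in the alphabet (wrapping around), then keep one character in every 3, starting at position 1 (positions 1st, 4th, 7th, ...).
On "glacier": the first step gives "rwlntpc", and the second then gives "rnc".
(Check on "kingdom": → "vtyrozx" → "vrx" ✓)

rnc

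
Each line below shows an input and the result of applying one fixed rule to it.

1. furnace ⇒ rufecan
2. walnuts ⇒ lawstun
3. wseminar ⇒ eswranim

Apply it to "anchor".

cnaroh

In each case the input is transformed by: move the first 3 characters to the end (rotate left by 3), then reverse the string.
Starting from "anchor": after the first operation, "horanc"; after the second, "cnaroh".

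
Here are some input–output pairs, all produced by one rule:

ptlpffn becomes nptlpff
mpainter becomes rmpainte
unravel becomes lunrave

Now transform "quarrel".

lquarre

What's happening: move the last character to the front.
On "quarrel" that produces "lquarre".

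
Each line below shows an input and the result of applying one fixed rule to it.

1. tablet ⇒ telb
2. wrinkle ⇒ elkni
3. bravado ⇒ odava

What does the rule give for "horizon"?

The rule is to reverse the string, then delete the last 2 characters.
For "horizon", step one produces "noziroh"; step two turns that into "nozir".
(Check on "wrinkle": → "elknirw" → "elkni" ✓)

nozir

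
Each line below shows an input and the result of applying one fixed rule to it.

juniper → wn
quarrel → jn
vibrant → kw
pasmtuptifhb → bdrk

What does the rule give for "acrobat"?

aj

Each output is the input with this applied: keep one character in every 3, starting at position 3 (positions 3rd, 6th, 9th, ...), then shift every letter 9 places forward in the alphabet (wrapping around).
For "acrobat", step one produces "ra"; step two turns that into "aj".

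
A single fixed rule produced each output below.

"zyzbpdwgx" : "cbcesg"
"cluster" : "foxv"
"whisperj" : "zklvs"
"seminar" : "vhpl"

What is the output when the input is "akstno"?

The transformation: delete the last 3 characters, then shift every letter 3 places forward in the alphabet (wrapping around).
On "akstno" that produces "dnv".

dnv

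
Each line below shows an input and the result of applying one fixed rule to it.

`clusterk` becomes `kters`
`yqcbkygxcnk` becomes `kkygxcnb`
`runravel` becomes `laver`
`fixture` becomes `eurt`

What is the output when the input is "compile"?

eilp

The pattern: delete the first 3 characters, then swap the first and last characters.
Working it through for "compile": intermediate "pile", final "eilp".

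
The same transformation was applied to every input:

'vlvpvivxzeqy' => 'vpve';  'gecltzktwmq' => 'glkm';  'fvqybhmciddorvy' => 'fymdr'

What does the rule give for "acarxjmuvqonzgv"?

The transformation: keep one character in every 3, starting at position 1 (positions 1st, 4th, 7th, ...).
Doing the same to "acarxjmuvqonzgv": "armqz".

armqz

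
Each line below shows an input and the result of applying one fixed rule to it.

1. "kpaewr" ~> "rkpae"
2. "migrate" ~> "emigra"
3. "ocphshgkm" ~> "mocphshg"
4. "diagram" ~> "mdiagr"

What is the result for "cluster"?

rclust

Rule — move the last 2 characters to the front (rotate right by 2), then delete the first character.
Applying both steps to "cluster": "erclust", then "rclust".
(Check on "ocphshgkm": → "kmocphshg" → "mocphshg" ✓)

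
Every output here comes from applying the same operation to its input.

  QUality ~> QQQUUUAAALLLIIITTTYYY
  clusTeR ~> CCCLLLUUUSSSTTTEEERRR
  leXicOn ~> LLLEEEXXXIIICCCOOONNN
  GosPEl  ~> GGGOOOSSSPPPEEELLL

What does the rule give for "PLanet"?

Looking at the pairs, the operation is to repeat every character 3 times, then convert every letter to uppercase.
"PLanet" → "PPPLLLaaannneeettt" → "PPPLLLAAANNNEEETTT".

PPPLLLAAANNNEEETTT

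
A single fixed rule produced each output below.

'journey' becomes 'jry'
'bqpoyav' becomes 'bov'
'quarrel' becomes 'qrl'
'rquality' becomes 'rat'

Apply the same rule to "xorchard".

The transformation: keep one character in every 3, starting at position 1 (positions 1st, 4th, 7th, ...).
For "xorchard" the result is "xcr".

xcr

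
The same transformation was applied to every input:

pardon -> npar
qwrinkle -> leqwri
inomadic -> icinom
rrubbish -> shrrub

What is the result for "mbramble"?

lembra

Rule — swap the front and back halves of the string, then delete the first 2 characters.
On "mbramble" that produces "lembra".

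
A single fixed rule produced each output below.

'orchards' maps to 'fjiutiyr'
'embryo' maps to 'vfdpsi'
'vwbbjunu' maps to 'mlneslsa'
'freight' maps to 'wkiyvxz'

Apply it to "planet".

Each output is the input with this applied: shift every letter 9 places backward in the alphabet (wrapping around), then take characters alternately from the front and the back (1st, last, 2nd, 2nd-last, ...).
"planet" → "gcrevk" → "gkcvre".

gkcvre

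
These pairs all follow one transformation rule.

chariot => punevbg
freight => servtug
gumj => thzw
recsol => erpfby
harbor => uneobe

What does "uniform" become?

havsbez

In each case the input is transformed by: shift every letter 13 places forward in the alphabet (wrapping around) — i.e. ROT13.
Doing the same to "uniform": "havsbez".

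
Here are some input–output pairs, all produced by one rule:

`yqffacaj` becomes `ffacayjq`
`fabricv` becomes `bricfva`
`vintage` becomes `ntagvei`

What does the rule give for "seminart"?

The pattern: swap the first and last characters, then move the first 2 characters to the end (rotate left by 2).
Starting from "seminart": after the first operation, "teminars"; after the second, "minarste".

minarste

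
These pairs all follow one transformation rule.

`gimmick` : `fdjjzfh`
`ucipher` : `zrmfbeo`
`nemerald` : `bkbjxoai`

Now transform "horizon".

Rule — shift every letter 3 places backward in the alphabet (wrapping around), then swap each adjacent pair of characters (1↔2, 3↔4, ...).
Doing the same to "horizon": "lefolwk".

lefolwk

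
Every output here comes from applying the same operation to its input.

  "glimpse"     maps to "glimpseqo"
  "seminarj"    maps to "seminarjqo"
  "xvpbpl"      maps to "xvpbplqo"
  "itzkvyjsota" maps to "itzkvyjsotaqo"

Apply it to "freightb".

freightbqo

What's happening: append "qo".
For "freightb" the result is "freightbqo".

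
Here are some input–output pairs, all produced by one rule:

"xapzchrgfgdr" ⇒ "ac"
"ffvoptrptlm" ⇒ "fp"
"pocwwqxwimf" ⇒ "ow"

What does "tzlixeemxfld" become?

zx

The pattern: keep one character in every 3, starting at position 2 (positions 2nd, 5th, 8th, ...), then delete the last 2 characters.
For "tzlixeemxfld", step one produces "zxml"; step two turns that into "zx".
(Check on "ffvoptrptlm": → "fppm" → "fp" ✓)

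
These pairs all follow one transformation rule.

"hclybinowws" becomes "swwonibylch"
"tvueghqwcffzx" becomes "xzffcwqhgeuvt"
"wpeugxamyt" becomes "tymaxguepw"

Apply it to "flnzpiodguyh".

In each case the input is transformed by: reverse the string.
Doing the same to "flnzpiodguyh": "hyugdoipznlf".

hyugdoipznlf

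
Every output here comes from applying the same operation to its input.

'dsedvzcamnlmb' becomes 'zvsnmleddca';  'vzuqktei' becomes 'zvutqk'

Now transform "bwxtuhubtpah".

xwuuttphbb

Rule — delete the last 2 characters, then sort the characters into reverse alphabetical order.
Starting from "bwxtuhubtpah": after the first operation, "bwxtuhubtp"; after the second, "xwuuttphbb".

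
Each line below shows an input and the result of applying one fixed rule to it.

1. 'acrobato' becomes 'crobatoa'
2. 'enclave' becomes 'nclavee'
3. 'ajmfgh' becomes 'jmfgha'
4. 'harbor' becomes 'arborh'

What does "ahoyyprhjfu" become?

The rule is to move the first character to the end.
Applying that to "ahoyyprhjfu" gives "hoyyprhjfua".

hoyyprhjfua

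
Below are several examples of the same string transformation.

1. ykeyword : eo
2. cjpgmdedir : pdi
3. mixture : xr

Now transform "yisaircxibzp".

Looking at the pairs, the operation is to keep one character in every 3, starting at position 3 (positions 3rd, 6th, 9th, ...).
"yisaircxibzp" → "srip".

srip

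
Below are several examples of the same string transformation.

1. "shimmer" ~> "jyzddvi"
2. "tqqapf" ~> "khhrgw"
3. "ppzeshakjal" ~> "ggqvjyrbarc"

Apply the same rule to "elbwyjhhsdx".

Looking at the pairs, the operation is to shift every letter 9 places backward in the alphabet (wrapping around).
So "elbwyjhhsdx" becomes "vcsnpayyjuo".

vcsnpayyjuo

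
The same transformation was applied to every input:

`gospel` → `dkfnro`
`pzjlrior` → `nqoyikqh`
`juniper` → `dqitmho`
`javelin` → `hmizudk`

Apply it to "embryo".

xndlaq

The pattern: move the last 2 characters to the front (rotate right by 2), then shift every letter 1 place backward in the alphabet (wrapping around).
"embryo" → "yoembr" → "xndlaq".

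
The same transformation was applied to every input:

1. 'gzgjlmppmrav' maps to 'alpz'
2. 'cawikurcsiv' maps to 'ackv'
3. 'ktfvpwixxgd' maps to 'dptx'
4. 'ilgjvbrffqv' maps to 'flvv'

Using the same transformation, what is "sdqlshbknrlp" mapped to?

dkls

The rule is to keep one character in every 3, starting at position 2 (positions 2nd, 5th, 8th, ...), then sort the characters into alphabetical order.
Starting from "sdqlshbknrlp": after the first operation, "dskl"; after the second, "dkls".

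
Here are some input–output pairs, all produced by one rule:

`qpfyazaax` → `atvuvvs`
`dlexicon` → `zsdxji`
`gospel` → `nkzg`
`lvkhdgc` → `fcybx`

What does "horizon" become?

mduji

The pattern: delete the first 2 characters, then shift every letter 5 places backward in the alphabet (wrapping around).
On "horizon": the first step gives "rizon", and the second then gives "mduji".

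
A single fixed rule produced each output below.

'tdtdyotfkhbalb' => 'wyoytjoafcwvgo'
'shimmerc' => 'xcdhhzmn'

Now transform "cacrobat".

The transformation: shift every letter 5 places backward in the alphabet (wrapping around), then swap the first and last characters.
Applying that to "cacrobat" gives "ovxmjwvx".

ovxmjwvx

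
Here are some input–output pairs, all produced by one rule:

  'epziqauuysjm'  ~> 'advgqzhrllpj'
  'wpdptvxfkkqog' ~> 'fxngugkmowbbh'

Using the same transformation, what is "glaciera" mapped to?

irxcrtzv

Rule — move the last 2 characters to the front (rotate right by 2), then shift every letter 9 places backward in the alphabet (wrapping around).
Applying both steps to "glaciera": "raglacie", then "irxcrtzv".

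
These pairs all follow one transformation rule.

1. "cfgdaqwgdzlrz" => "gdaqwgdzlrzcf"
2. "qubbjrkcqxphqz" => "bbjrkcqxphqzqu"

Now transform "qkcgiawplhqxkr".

The pattern: move the first 2 characters to the end (rotate left by 2).
Doing the same to "qkcgiawplhqxkr": "cgiawplhqxkrqk".

cgiawplhqxkrqk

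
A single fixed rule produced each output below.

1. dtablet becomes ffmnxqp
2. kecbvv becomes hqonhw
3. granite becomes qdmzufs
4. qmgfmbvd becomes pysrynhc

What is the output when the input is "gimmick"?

wuyyuos

Rule — shift every letter 12 places forward in the alphabet (wrapping around), then swap the first and last characters.
For "gimmick", step one produces "suyyuow"; step two turns that into "wuyyuos".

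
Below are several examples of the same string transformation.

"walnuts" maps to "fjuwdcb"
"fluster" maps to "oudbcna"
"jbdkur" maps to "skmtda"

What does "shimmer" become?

Looking at the pairs, the operation is to shift every letter 9 places forward in the alphabet (wrapping around).
So "shimmer" becomes "bqrvvna".

bqrvvna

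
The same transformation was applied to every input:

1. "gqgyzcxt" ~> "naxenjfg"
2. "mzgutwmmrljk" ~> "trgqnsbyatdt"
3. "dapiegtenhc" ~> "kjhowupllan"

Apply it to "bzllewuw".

idgbsdsl

The pattern: shift every letter 7 places forward in the alphabet (wrapping around), then take characters alternately from the front and the back (1st, last, 2nd, 2nd-last, ...).
"bzllewuw" → "idgbsdsl".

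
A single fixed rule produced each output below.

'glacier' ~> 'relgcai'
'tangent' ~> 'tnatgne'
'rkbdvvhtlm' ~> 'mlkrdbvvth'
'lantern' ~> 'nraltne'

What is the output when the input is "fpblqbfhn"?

nhpflbbqf

Looking at the pairs, the operation is to move the last 2 characters to the front (rotate right by 2), then swap each adjacent pair of characters (1↔2, 3↔4, ...).
For "fpblqbfhn", step one produces "hnfpblqbf"; step two turns that into "nhpflbbqf".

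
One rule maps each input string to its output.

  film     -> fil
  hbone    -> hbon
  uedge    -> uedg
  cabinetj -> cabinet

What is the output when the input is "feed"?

The rule is to delete the last character.
So "feed" becomes "fee".

fee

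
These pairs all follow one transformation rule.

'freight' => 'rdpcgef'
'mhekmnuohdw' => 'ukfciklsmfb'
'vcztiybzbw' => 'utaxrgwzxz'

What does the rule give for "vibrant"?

What's happening: move the last character to the front, then shift every letter 2 places backward in the alphabet (wrapping around).
So "vibrant" becomes "rtgzpyl".
(Check on "mhekmnuohdw": → "wmhekmnuohd" → "ukfciklsmfb" ✓)

rtgzpyl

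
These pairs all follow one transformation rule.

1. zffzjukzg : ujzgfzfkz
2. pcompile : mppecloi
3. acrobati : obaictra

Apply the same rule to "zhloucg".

uozghcl

What's happening: take characters alternately from the front and the back (1st, last, 2nd, 2nd-last, ...), then move the last 2 characters to the front (rotate right by 2).
Applying both steps to "zhloucg": "zghcluo", then "uozghcl".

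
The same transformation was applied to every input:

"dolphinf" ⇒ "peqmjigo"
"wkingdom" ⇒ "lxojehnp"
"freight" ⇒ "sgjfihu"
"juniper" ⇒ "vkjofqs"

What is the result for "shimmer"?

The rule is to swap each adjacent pair of characters (1↔2, 3↔4, ...), then shift every letter 1 place forward in the alphabet (wrapping around).
Doing the same to "shimmer": "itnjfns".

itnjfns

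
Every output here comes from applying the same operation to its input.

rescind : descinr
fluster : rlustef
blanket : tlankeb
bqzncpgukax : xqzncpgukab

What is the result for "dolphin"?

In each case the input is transformed by: swap the first and last characters.
"dolphin" → "nolphid".

nolphid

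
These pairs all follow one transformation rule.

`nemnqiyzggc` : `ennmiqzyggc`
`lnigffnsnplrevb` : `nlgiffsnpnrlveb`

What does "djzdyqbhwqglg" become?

jddzqyhbqwlgg

In each case the input is transformed by: swap each adjacent pair of characters (1↔2, 3↔4, ...).
For "djzdyqbhwqglg" the result is "jddzqyhbqwlgg".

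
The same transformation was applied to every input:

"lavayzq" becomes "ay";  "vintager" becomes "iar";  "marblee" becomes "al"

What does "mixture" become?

iu

What's happening: keep one character in every 3, starting at position 2 (positions 2nd, 5th, 8th, ...).
On "mixture" that produces "iu".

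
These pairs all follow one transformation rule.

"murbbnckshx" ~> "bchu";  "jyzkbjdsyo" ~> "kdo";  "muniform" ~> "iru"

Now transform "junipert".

iru

The pattern: move the first 2 characters to the end (rotate left by 2), then keep one character in every 3, starting at position 2 (positions 2nd, 5th, 8th, ...).
Starting from "junipert": after the first operation, "nipertju"; after the second, "iru".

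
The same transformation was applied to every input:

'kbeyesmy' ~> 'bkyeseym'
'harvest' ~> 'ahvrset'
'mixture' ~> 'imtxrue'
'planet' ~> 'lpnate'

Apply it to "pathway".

aphtawy

In each case the input is transformed by: swap each adjacent pair of characters (1↔2, 3↔4, ...).
On "pathway" that produces "aphtawy".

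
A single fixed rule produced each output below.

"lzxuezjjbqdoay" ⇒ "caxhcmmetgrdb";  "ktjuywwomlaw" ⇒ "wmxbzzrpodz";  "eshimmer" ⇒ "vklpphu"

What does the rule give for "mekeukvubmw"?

Looking at the pairs, the operation is to delete the first character, then shift every letter 3 places forward in the alphabet (wrapping around).
For "mekeukvubmw", step one produces "ekeukvubmw"; step two turns that into "hnhxnyxepz".

hnhxnyxepz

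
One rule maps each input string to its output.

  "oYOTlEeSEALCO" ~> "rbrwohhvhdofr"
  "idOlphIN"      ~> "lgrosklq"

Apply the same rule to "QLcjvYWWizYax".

tofmybzzlcbda

The rule is to shift every letter 3 places forward in the alphabet (wrapping around), then convert every letter to lowercase.
Starting from "QLcjvYWWizYax": after the first operation, "TOfmyBZZlcBda"; after the second, "tofmybzzlcbda".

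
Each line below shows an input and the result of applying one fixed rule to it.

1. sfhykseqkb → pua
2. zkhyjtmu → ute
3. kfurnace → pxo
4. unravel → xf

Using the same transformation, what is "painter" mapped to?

kd

The transformation: shift every letter 10 places forward in the alphabet (wrapping around), then keep one character in every 3, starting at position 2 (positions 2nd, 5th, 8th, ...).
Applying both steps to "painter": "zksxdob", then "kd".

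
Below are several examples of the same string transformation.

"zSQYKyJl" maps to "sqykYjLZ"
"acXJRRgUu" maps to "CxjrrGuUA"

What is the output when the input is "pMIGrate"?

The rule is to flip the case of every letter, then move the first character to the end.
"pMIGrate" → "PmigRATE" → "migRATEP".

migRATEP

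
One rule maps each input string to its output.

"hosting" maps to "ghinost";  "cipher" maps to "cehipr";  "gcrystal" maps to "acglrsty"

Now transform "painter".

Rule — sort the characters into alphabetical order.
Doing the same to "painter": "aeinprt".

aeinprt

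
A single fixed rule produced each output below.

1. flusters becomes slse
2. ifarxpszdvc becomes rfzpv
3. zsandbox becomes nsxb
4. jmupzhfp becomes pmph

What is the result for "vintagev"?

tivg

The pattern: keep every other character starting from the second (positions 2nd, 4th, 6th, ...), then swap each adjacent pair of characters (1↔2, 3↔4, ...).
Applying both steps to "vintagev": "itgv", then "tivg".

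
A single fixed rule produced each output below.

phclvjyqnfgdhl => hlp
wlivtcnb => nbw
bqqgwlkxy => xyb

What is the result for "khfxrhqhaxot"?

Looking at the pairs, the operation is to move the last 2 characters to the front (rotate right by 2), then keep only the first 3 characters.
On "khfxrhqhaxot" that produces "otk".

otk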